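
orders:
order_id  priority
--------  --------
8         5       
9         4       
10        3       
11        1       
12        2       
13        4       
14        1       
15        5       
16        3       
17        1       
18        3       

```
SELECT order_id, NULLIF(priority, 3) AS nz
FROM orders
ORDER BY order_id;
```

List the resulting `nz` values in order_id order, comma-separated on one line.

order_id=8: priority=5 vs 3: differ → 5
order_id=9: priority=4 vs 3: differ → 4
order_id=10: priority=3 vs 3: equal → NULL
order_id=11: priority=1 vs 3: differ → 1
order_id=12: priority=2 vs 3: differ → 2
order_id=13: priority=4 vs 3: differ → 4
order_id=14: priority=1 vs 3: differ → 1
order_id=15: priority=5 vs 3: differ → 5
order_id=16: priority=3 vs 3: equal → NULL
order_id=17: priority=1 vs 3: differ → 1
order_id=18: priority=3 vs 3: equal → NULL

5, 4, NULL, 1, 2, 4, 1, 5, NULL, 1, NULL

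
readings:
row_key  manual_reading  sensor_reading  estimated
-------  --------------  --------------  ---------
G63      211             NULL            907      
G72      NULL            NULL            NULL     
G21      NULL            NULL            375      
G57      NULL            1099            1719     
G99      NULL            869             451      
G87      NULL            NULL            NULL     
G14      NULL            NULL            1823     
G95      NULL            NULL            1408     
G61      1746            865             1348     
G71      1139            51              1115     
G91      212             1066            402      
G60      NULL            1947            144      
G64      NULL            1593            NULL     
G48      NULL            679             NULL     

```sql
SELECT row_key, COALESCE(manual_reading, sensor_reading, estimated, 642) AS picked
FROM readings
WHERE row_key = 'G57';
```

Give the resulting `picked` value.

1099

row_key = G57: manual_reading=NULL, sensor_reading=1099, estimated=1719.
manual_reading=NULL, sensor_reading=1099 → 1099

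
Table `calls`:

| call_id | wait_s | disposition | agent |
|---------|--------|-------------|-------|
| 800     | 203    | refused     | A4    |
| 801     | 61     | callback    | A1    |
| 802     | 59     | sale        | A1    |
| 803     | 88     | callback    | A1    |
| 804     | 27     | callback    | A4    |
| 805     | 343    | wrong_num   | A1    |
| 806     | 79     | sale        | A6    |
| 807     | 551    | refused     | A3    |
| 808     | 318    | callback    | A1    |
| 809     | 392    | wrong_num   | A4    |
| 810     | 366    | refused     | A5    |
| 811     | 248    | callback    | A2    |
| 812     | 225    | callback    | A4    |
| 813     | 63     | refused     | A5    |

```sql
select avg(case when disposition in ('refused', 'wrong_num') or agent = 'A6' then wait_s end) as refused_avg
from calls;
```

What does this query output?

285.2857142857

call_id=800: ✓ → 203
call_id=801: ✗
call_id=802: ✗
call_id=803: ✗
call_id=804: ✗
call_id=805: ✓ → 343
call_id=806: ✓ → 79
call_id=807: ✓ → 551
call_id=808: ✗
call_id=809: ✓ → 392
call_id=810: ✓ → 366
call_id=811: ✗
call_id=812: ✗
call_id=813: ✓ → 63
refused_avg = (203 + 343 + 79 + 551 + 392 + 366 + 63) / 7 = 285.2857142857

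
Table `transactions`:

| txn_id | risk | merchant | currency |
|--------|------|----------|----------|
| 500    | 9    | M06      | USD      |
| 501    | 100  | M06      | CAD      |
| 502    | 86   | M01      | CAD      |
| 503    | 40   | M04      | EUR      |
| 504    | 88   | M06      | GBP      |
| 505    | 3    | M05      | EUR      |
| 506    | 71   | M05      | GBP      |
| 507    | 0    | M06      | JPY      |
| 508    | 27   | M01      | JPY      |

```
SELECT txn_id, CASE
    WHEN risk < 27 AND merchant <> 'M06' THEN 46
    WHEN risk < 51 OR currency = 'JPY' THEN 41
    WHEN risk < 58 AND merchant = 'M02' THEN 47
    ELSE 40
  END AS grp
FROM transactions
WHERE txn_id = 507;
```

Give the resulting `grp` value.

41

txn_id = 507: risk=0, merchant=M06, currency=JPY.
risk < 27 AND merchant <> 'M06' → false
risk < 51 OR currency = 'JPY' → true → 41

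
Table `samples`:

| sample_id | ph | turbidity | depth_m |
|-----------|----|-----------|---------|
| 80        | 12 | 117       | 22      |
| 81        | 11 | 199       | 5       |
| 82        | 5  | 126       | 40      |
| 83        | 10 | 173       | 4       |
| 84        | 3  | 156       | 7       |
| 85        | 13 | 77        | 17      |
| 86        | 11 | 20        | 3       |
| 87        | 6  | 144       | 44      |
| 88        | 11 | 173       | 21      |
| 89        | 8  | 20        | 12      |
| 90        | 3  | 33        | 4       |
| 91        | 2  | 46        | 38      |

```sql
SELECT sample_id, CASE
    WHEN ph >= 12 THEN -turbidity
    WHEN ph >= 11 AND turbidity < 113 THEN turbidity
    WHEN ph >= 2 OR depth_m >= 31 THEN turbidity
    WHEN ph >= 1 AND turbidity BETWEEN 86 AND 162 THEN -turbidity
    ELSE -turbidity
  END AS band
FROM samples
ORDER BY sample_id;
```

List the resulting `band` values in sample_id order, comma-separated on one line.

-117, 199, 126, 173, 156, -77, 20, 144, 173, 20, 33, 46

sample_id=80: ph >= 12 → -117
sample_id=81: ph >= 2 OR depth_m >= 31 → 199
sample_id=82: ph >= 2 OR depth_m >= 31 → 126
sample_id=83: ph >= 2 OR depth_m >= 31 → 173
sample_id=84: ph >= 2 OR depth_m >= 31 → 156
sample_id=85: ph >= 12 → -77
sample_id=86: ph >= 11 AND turbidity < 113 → 20
sample_id=87: ph >= 2 OR depth_m >= 31 → 144
sample_id=88: ph >= 2 OR depth_m >= 31 → 173
sample_id=89: ph >= 2 OR depth_m >= 31 → 20
sample_id=90: ph >= 2 OR depth_m >= 31 → 33
sample_id=91: ph >= 2 OR depth_m >= 31 → 46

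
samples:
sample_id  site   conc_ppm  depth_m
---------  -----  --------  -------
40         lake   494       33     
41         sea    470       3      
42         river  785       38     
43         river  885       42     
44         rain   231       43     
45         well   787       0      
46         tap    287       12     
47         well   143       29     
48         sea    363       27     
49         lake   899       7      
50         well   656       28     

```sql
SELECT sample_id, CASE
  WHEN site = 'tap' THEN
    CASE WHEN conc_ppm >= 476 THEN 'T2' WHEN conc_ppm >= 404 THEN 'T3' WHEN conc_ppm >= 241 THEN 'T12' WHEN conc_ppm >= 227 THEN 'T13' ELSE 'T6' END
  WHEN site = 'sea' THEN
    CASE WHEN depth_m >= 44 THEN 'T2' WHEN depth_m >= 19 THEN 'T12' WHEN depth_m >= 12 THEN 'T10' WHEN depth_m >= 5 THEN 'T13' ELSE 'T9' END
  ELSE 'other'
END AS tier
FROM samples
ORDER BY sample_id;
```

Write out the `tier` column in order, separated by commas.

other, T9, other, other, other, other, T12, other, T12, other, other

sample_id=40: site='lake' → outer ELSE → other
sample_id=41: site='sea' → inner[ELSE] → T9
sample_id=42: site='river' → outer ELSE → other
sample_id=43: site='river' → outer ELSE → other
sample_id=44: site='rain' → outer ELSE → other
sample_id=45: site='well' → outer ELSE → other
sample_id=46: site='tap' → inner[conc_ppm >= 241] → T12
sample_id=47: site='well' → outer ELSE → other
sample_id=48: site='sea' → inner[depth_m >= 19] → T12
sample_id=49: site='lake' → outer ELSE → other
sample_id=50: site='well' → outer ELSE → other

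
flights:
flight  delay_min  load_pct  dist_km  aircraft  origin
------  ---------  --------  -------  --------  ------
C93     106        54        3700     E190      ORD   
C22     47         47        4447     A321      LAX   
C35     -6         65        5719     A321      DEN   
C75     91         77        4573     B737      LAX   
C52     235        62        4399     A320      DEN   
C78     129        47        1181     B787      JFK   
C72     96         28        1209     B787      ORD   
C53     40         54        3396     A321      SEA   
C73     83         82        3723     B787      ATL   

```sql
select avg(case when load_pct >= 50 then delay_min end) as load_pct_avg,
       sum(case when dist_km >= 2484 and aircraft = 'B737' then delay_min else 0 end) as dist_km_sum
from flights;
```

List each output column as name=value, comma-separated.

[load_pct_avg: load_pct >= 50]
flight=C93: ✓ → 106
flight=C22: ✗
flight=C35: ✓ → -6
flight=C75: ✓ → 91
flight=C52: ✓ → 235
flight=C78: ✗
flight=C72: ✗
flight=C53: ✓ → 40
flight=C73: ✓ → 83
load_pct_avg = (106 + -6 + 91 + 235 + 40 + 83) / 6 = 91.5
—
[dist_km_sum: dist_km >= 2484 and aircraft = 'B737']
flight=C93: ✗
flight=C22: ✗
flight=C35: ✗
flight=C75: ✓ → 91
flight=C52: ✗
flight=C78: ✗
flight=C72: ✗
flight=C53: ✗
flight=C73: ✗
dist_km_sum = 91

load_pct_avg=91.5, dist_km_sum=91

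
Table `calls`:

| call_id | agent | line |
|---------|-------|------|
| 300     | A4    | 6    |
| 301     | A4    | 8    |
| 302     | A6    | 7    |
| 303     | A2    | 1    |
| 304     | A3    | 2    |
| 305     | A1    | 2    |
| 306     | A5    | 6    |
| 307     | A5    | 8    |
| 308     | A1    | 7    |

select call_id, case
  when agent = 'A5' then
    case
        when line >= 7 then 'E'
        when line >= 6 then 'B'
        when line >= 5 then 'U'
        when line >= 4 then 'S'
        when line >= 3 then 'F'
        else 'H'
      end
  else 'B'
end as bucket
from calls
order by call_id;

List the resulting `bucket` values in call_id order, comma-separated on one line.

B, B, B, B, B, B, B, E, B

call_id=300: agent='A4' → outer ELSE → B
call_id=301: agent='A4' → outer ELSE → B
call_id=302: agent='A6' → outer ELSE → B
call_id=303: agent='A2' → outer ELSE → B
call_id=304: agent='A3' → outer ELSE → B
call_id=305: agent='A1' → outer ELSE → B
call_id=306: agent='A5' → inner[line >= 6] → B
call_id=307: agent='A5' → inner[line >= 7] → E
call_id=308: agent='A1' → outer ELSE → B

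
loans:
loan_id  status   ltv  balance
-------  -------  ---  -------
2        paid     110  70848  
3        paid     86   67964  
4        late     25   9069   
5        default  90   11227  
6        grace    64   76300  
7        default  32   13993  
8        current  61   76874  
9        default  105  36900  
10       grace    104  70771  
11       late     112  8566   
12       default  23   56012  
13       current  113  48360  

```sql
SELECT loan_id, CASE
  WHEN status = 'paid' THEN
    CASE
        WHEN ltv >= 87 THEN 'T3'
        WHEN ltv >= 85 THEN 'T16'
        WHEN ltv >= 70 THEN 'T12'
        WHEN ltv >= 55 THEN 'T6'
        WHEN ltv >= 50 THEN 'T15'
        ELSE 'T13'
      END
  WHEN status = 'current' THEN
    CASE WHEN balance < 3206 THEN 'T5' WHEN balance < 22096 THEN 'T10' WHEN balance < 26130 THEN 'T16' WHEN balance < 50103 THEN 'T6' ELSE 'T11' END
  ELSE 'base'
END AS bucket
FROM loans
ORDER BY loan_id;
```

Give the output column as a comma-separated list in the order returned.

loan_id=2: status='paid' → inner[ltv >= 87] → T3
loan_id=3: status='paid' → inner[ltv >= 85] → T16
loan_id=4: status='late' → outer ELSE → base
loan_id=5: status='default' → outer ELSE → base
loan_id=6: status='grace' → outer ELSE → base
loan_id=7: status='default' → outer ELSE → base
loan_id=8: status='current' → inner[ELSE] → T11
loan_id=9: status='default' → outer ELSE → base
loan_id=10: status='grace' → outer ELSE → base
loan_id=11: status='late' → outer ELSE → base
loan_id=12: status='default' → outer ELSE → base
loan_id=13: status='current' → inner[balance < 50103] → T6

T3, T16, base, base, base, base, T11, base, base, base, base, T6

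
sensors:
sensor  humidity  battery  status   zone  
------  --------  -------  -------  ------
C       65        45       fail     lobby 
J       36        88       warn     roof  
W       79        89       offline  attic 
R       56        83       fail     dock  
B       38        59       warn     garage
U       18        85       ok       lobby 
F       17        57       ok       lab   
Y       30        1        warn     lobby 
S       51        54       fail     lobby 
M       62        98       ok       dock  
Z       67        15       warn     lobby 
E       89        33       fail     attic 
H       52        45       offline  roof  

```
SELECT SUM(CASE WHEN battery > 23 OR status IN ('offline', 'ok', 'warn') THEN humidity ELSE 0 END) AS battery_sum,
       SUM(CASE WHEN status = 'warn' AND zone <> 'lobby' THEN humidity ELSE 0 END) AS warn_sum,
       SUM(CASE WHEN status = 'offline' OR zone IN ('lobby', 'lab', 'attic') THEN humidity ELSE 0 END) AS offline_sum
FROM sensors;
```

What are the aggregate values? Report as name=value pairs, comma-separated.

[battery_sum: battery > 23 OR status IN ('offline', 'ok', 'warn')]
sensor=C: ✓ → 65
sensor=J: ✓ → 36
sensor=W: ✓ → 79
sensor=R: ✓ → 56
sensor=B: ✓ → 38
sensor=U: ✓ → 18
sensor=F: ✓ → 17
sensor=Y: ✓ → 30
sensor=S: ✓ → 51
sensor=M: ✓ → 62
sensor=Z: ✓ → 67
sensor=E: ✓ → 89
sensor=H: ✓ → 52
battery_sum = 65 + 36 + 79 + 56 + 38 + 18 + 17 + 30 + 51 + 62 + 67 + 89 + 52 = 660
—
[warn_sum: status = 'warn' AND zone <> 'lobby']
sensor=C: ✗
sensor=J: ✓ → 36
sensor=W: ✗
sensor=R: ✗
sensor=B: ✓ → 38
sensor=U: ✗
sensor=F: ✗
sensor=Y: ✗
sensor=S: ✗
sensor=M: ✗
sensor=Z: ✗
sensor=E: ✗
sensor=H: ✗
warn_sum = 36 + 38 = 74
—
[offline_sum: status = 'offline' OR zone IN ('lobby', 'lab', 'attic')]
sensor=C: ✓ → 65
sensor=J: ✗
sensor=W: ✓ → 79
sensor=R: ✗
sensor=B: ✗
sensor=U: ✓ → 18
sensor=F: ✓ → 17
sensor=Y: ✓ → 30
sensor=S: ✓ → 51
sensor=M: ✗
sensor=Z: ✓ → 67
sensor=E: ✓ → 89
sensor=H: ✓ → 52
offline_sum = 65 + 79 + 18 + 17 + 30 + 51 + 67 + 89 + 52 = 468

battery_sum=660, warn_sum=74, offline_sum=468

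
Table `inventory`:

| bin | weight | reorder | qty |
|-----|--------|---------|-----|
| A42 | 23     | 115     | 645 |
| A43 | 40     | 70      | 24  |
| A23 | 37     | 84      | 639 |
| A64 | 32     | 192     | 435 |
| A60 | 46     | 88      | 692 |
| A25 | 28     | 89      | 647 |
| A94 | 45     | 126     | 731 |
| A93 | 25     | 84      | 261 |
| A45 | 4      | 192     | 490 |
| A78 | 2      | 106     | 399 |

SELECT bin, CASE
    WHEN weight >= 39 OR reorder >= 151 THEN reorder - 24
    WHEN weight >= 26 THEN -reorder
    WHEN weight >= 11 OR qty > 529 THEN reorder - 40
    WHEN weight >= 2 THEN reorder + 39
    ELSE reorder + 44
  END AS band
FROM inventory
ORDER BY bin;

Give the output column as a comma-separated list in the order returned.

bin=A23: weight >= 26 → -84
bin=A25: weight >= 26 → -89
bin=A42: weight >= 11 OR qty > 529 → 75
bin=A43: weight >= 39 OR reorder >= 151 → 46
bin=A45: weight >= 39 OR reorder >= 151 → 168
bin=A60: weight >= 39 OR reorder >= 151 → 64
bin=A64: weight >= 39 OR reorder >= 151 → 168
bin=A78: weight >= 2 → 145
bin=A93: weight >= 11 OR qty > 529 → 44
bin=A94: weight >= 39 OR reorder >= 151 → 102

-84, -89, 75, 46, 168, 64, 168, 145, 44, 102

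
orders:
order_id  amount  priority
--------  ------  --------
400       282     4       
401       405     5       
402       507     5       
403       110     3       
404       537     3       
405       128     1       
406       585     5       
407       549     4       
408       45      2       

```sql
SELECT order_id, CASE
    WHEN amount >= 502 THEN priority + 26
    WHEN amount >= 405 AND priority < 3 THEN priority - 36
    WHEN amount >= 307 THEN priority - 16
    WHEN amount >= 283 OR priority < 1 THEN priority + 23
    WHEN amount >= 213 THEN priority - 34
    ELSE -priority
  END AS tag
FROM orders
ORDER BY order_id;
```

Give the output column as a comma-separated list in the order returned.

order_id=400: amount >= 213 → -30
order_id=401: amount >= 307 → -11
order_id=402: amount >= 502 → 31
order_id=403: ELSE → -3
order_id=404: amount >= 502 → 29
order_id=405: ELSE → -1
order_id=406: amount >= 502 → 31
order_id=407: amount >= 502 → 30
order_id=408: ELSE → -2

-30, -11, 31, -3, 29, -1, 31, 30, -2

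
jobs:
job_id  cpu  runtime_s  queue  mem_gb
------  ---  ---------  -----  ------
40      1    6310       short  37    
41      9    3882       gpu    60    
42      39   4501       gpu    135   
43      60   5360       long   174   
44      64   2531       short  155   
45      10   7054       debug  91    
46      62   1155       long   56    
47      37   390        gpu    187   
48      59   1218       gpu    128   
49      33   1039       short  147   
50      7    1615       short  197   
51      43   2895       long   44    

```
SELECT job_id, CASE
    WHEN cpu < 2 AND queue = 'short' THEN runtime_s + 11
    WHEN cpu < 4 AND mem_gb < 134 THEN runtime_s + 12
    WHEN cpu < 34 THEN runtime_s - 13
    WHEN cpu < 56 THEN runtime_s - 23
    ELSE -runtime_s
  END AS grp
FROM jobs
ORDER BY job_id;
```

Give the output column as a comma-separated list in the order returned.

job_id=40: cpu < 2 AND queue = 'short' → 6321
job_id=41: cpu < 34 → 3869
job_id=42: cpu < 56 → 4478
job_id=43: ELSE → -5360
job_id=44: ELSE → -2531
job_id=45: cpu < 34 → 7041
job_id=46: ELSE → -1155
job_id=47: cpu < 56 → 367
job_id=48: ELSE → -1218
job_id=49: cpu < 34 → 1026
job_id=50: cpu < 34 → 1602
job_id=51: cpu < 56 → 2872

6321, 3869, 4478, -5360, -2531, 7041, -1155, 367, -1218, 1026, 1602, 2872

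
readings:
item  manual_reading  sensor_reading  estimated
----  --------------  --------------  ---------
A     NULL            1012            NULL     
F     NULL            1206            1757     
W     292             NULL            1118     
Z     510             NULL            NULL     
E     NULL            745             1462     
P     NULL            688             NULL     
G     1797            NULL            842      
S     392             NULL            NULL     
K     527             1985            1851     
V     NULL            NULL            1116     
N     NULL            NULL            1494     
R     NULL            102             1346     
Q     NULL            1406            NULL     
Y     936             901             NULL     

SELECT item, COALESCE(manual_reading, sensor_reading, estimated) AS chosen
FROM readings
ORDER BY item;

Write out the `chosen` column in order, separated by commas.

item=A: manual_reading=NULL, sensor_reading=1012 → 1012
item=E: manual_reading=NULL, sensor_reading=745 → 745
item=F: manual_reading=NULL, sensor_reading=1206 → 1206
item=G: manual_reading=1797 → 1797
item=K: manual_reading=527 → 527
item=N: manual_reading=NULL, sensor_reading=NULL, estimated=1494 → 1494
item=P: manual_reading=NULL, sensor_reading=688 → 688
item=Q: manual_reading=NULL, sensor_reading=1406 → 1406
item=R: manual_reading=NULL, sensor_reading=102 → 102
item=S: manual_reading=392 → 392
item=V: manual_reading=NULL, sensor_reading=NULL, estimated=1116 → 1116
item=W: manual_reading=292 → 292
item=Y: manual_reading=936 → 936
item=Z: manual_reading=510 → 510

1012, 745, 1206, 1797, 527, 1494, 688, 1406, 102, 392, 1116, 292, 936, 510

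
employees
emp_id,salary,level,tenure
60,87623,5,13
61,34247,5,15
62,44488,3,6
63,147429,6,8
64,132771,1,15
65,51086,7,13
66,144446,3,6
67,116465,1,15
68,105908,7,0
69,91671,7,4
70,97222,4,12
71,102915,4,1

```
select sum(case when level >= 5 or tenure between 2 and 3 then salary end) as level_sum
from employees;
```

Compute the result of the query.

emp_id=60: ✓ → 87623
emp_id=61: ✓ → 34247
emp_id=62: ✗
emp_id=63: ✓ → 147429
emp_id=64: ✗
emp_id=65: ✓ → 51086
emp_id=66: ✗
emp_id=67: ✗
emp_id=68: ✓ → 105908
emp_id=69: ✓ → 91671
emp_id=70: ✗
emp_id=71: ✗
level_sum = 87623 + 34247 + 147429 + 51086 + 105908 + 91671 = 517964

517964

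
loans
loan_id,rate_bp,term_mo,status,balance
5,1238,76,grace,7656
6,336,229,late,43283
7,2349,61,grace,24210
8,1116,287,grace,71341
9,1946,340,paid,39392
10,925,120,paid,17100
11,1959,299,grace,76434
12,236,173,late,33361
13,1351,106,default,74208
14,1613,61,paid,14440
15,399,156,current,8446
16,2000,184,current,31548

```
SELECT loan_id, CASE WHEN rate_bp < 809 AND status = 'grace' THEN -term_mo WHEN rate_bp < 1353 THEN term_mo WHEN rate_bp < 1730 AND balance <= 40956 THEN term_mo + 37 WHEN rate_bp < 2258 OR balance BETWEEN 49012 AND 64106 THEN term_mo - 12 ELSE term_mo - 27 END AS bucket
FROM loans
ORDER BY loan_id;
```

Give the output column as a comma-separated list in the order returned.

loan_id=5: rate_bp < 1353 → 76
loan_id=6: rate_bp < 1353 → 229
loan_id=7: ELSE → 34
loan_id=8: rate_bp < 1353 → 287
loan_id=9: rate_bp < 2258 OR balance BETWEEN 49012 AND 64106 → 328
loan_id=10: rate_bp < 1353 → 120
loan_id=11: rate_bp < 2258 OR balance BETWEEN 49012 AND 64106 → 287
loan_id=12: rate_bp < 1353 → 173
loan_id=13: rate_bp < 1353 → 106
loan_id=14: rate_bp < 1730 AND balance <= 40956 → 98
loan_id=15: rate_bp < 1353 → 156
loan_id=16: rate_bp < 2258 OR balance BETWEEN 49012 AND 64106 → 172

76, 229, 34, 287, 328, 120, 287, 173, 106, 98, 156, 172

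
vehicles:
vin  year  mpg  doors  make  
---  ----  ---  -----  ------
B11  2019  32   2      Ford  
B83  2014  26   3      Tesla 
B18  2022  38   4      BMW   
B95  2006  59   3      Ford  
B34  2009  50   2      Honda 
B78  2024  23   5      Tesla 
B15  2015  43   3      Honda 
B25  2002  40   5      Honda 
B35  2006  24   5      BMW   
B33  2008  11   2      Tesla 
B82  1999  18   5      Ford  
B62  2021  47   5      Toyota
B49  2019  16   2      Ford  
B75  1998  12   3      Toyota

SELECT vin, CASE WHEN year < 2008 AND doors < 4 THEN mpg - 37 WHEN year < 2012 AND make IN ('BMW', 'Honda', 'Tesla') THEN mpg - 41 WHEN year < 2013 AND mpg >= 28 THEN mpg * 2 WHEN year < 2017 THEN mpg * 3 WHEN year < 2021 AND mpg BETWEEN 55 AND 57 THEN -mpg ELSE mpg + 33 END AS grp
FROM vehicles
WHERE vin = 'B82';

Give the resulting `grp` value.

vin = B82: year=1999, mpg=18, doors=5, make=Ford.
year < 2008 AND doors < 4 → false
year < 2012 AND make IN ('BMW', 'Honda', 'Tesla') → false
year < 2013 AND mpg >= 28 → false
year < 2017 → true → 54

54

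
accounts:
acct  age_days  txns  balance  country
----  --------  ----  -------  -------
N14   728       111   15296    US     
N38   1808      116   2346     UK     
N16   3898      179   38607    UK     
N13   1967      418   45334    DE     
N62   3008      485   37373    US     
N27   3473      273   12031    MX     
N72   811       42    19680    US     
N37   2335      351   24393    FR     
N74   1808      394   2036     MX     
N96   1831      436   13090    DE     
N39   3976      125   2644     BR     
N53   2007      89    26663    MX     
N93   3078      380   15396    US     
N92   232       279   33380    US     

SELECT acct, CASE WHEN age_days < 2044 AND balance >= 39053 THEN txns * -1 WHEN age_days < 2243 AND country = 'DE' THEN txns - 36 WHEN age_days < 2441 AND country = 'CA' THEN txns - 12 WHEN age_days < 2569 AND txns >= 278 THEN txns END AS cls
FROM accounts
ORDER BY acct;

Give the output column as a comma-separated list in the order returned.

acct=N13: age_days < 2044 AND balance >= 39053 → -418
acct=N14: (no match → NULL) → NULL
acct=N16: (no match → NULL) → NULL
acct=N27: (no match → NULL) → NULL
acct=N37: age_days < 2569 AND txns >= 278 → 351
acct=N38: (no match → NULL) → NULL
acct=N39: (no match → NULL) → NULL
acct=N53: (no match → NULL) → NULL
acct=N62: (no match → NULL) → NULL
acct=N72: (no match → NULL) → NULL
acct=N74: age_days < 2569 AND txns >= 278 → 394
acct=N92: age_days < 2569 AND txns >= 278 → 279
acct=N93: (no match → NULL) → NULL
acct=N96: age_days < 2243 AND country = 'DE' → 400

-418, NULL, NULL, NULL, 351, NULL, NULL, NULL, NULL, NULL, 394, 279, NULL, 400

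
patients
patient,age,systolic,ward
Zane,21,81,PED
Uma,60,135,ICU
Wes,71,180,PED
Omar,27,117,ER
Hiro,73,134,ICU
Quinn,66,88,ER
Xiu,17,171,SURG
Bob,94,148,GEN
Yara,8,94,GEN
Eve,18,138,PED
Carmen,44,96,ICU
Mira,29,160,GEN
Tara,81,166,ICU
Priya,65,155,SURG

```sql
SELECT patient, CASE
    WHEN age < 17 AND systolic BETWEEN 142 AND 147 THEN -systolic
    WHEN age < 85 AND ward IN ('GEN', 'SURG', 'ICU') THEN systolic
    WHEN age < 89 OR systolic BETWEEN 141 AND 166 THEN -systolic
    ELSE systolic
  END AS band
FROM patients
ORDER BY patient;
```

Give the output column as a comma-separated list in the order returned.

-148, 96, -138, 134, 160, -117, 155, -88, 166, 135, -180, 171, 94, -81

patient=Bob: age < 89 OR systolic BETWEEN 141 AND 166 → -148
patient=Carmen: age < 85 AND ward IN ('GEN', 'SURG', 'ICU') → 96
patient=Eve: age < 89 OR systolic BETWEEN 141 AND 166 → -138
patient=Hiro: age < 85 AND ward IN ('GEN', 'SURG', 'ICU') → 134
patient=Mira: age < 85 AND ward IN ('GEN', 'SURG', 'ICU') → 160
patient=Omar: age < 89 OR systolic BETWEEN 141 AND 166 → -117
patient=Priya: age < 85 AND ward IN ('GEN', 'SURG', 'ICU') → 155
patient=Quinn: age < 89 OR systolic BETWEEN 141 AND 166 → -88
patient=Tara: age < 85 AND ward IN ('GEN', 'SURG', 'ICU') → 166
patient=Uma: age < 85 AND ward IN ('GEN', 'SURG', 'ICU') → 135
patient=Wes: age < 89 OR systolic BETWEEN 141 AND 166 → -180
patient=Xiu: age < 85 AND ward IN ('GEN', 'SURG', 'ICU') → 171
patient=Yara: age < 85 AND ward IN ('GEN', 'SURG', 'ICU') → 94
patient=Zane: age < 89 OR systolic BETWEEN 141 AND 166 → -81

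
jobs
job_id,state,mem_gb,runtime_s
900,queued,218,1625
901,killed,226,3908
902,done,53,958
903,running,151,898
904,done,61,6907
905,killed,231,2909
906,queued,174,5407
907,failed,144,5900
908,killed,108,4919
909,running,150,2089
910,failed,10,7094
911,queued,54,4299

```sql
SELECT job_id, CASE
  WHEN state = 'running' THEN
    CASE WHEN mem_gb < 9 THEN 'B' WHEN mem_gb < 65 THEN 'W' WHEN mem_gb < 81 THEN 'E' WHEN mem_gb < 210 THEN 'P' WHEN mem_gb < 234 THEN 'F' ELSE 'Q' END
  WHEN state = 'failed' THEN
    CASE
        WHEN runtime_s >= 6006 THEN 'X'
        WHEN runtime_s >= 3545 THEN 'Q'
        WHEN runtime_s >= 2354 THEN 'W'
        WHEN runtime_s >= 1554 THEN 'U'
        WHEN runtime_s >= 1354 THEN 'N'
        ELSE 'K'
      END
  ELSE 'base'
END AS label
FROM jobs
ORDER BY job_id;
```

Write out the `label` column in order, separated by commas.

base, base, base, P, base, base, base, Q, base, P, X, base

job_id=900: state='queued' → outer ELSE → base
job_id=901: state='killed' → outer ELSE → base
job_id=902: state='done' → outer ELSE → base
job_id=903: state='running' → inner[mem_gb < 210] → P
job_id=904: state='done' → outer ELSE → base
job_id=905: state='killed' → outer ELSE → base
job_id=906: state='queued' → outer ELSE → base
job_id=907: state='failed' → inner[runtime_s >= 3545] → Q
job_id=908: state='killed' → outer ELSE → base
job_id=909: state='running' → inner[mem_gb < 210] → P
job_id=910: state='failed' → inner[runtime_s >= 6006] → X
job_id=911: state='queued' → outer ELSE → base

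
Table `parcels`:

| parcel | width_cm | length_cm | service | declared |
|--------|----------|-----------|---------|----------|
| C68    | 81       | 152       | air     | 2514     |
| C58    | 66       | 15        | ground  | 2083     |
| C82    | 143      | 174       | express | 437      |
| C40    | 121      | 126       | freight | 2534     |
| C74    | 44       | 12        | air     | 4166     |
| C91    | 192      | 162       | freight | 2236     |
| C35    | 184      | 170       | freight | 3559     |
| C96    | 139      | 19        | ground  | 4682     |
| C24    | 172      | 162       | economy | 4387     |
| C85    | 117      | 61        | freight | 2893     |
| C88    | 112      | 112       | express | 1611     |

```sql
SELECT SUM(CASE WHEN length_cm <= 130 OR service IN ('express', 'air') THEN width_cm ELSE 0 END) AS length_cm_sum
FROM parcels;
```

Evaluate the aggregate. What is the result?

parcel=C68: ✓ → 81
parcel=C58: ✓ → 66
parcel=C82: ✓ → 143
parcel=C40: ✓ → 121
parcel=C74: ✓ → 44
parcel=C91: ✗
parcel=C35: ✗
parcel=C96: ✓ → 139
parcel=C24: ✗
parcel=C85: ✓ → 117
parcel=C88: ✓ → 112
length_cm_sum = 81 + 66 + 143 + 121 + 44 + 139 + 117 + 112 = 823

823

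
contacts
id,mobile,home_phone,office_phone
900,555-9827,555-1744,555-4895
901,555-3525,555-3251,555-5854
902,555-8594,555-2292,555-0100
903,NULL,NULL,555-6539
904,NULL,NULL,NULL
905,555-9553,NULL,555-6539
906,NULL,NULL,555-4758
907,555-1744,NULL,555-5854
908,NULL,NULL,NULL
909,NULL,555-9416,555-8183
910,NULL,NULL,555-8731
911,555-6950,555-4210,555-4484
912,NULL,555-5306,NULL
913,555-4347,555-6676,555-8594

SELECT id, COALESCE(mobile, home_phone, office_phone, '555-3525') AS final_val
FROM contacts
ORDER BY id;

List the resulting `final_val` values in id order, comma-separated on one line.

id=900: mobile=555-9827 → 555-9827
id=901: mobile=555-3525 → 555-3525
id=902: mobile=555-8594 → 555-8594
id=903: mobile=NULL, home_phone=NULL, office_phone=555-6539 → 555-6539
id=904: mobile=NULL, home_phone=NULL, office_phone=NULL, → literal 555-3525 → 555-3525
id=905: mobile=555-9553 → 555-9553
id=906: mobile=NULL, home_phone=NULL, office_phone=555-4758 → 555-4758
id=907: mobile=555-1744 → 555-1744
id=908: mobile=NULL, home_phone=NULL, office_phone=NULL, → literal 555-3525 → 555-3525
id=909: mobile=NULL, home_phone=555-9416 → 555-9416
id=910: mobile=NULL, home_phone=NULL, office_phone=555-8731 → 555-8731
id=911: mobile=555-6950 → 555-6950
id=912: mobile=NULL, home_phone=555-5306 → 555-5306
id=913: mobile=555-4347 → 555-4347

555-9827, 555-3525, 555-8594, 555-6539, 555-3525, 555-9553, 555-4758, 555-1744, 555-3525, 555-9416, 555-8731, 555-6950, 555-5306, 555-4347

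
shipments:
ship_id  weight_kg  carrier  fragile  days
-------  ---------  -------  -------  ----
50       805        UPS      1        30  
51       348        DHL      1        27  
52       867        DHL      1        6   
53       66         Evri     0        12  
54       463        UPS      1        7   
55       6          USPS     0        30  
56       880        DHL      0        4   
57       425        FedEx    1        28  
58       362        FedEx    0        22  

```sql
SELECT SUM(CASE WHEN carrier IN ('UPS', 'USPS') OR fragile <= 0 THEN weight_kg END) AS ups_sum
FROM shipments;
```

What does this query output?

ship_id=50: ✓ → 805
ship_id=51: ✗
ship_id=52: ✗
ship_id=53: ✓ → 66
ship_id=54: ✓ → 463
ship_id=55: ✓ → 6
ship_id=56: ✓ → 880
ship_id=57: ✗
ship_id=58: ✓ → 362
ups_sum = 805 + 66 + 463 + 6 + 880 + 362 = 2582

2582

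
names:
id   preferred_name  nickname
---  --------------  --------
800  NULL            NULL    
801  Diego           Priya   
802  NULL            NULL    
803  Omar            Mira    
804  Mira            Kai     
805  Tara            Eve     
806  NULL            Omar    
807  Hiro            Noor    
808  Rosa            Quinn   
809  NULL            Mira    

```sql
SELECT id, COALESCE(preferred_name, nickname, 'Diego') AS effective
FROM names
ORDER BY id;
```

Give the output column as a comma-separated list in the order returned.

Diego, Diego, Diego, Omar, Mira, Tara, Omar, Hiro, Rosa, Mira

id=800: preferred_name=NULL, nickname=NULL, → literal Diego → Diego
id=801: preferred_name=Diego → Diego
id=802: preferred_name=NULL, nickname=NULL, → literal Diego → Diego
id=803: preferred_name=Omar → Omar
id=804: preferred_name=Mira → Mira
id=805: preferred_name=Tara → Tara
id=806: preferred_name=NULL, nickname=Omar → Omar
id=807: preferred_name=Hiro → Hiro
id=808: preferred_name=Rosa → Rosa
id=809: preferred_name=NULL, nickname=Mira → Mira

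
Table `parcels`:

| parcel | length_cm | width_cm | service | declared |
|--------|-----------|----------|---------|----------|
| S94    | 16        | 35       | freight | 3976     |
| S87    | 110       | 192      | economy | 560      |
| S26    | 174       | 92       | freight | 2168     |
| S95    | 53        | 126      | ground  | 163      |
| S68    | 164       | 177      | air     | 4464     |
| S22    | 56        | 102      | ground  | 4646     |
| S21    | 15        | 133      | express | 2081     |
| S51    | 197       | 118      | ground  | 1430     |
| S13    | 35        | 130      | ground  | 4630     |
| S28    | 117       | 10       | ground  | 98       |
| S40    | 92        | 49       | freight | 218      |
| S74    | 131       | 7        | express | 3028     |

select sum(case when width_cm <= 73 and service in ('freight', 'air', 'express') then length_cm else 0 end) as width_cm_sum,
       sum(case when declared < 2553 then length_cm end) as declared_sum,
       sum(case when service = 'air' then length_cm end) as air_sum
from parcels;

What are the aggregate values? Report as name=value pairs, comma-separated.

[width_cm_sum: width_cm <= 73 and service in ('freight', 'air', 'express')]
parcel=S94: ✓ → 16
parcel=S87: ✗
parcel=S26: ✗
parcel=S95: ✗
parcel=S68: ✗
parcel=S22: ✗
parcel=S21: ✗
parcel=S51: ✗
parcel=S13: ✗
parcel=S28: ✗
parcel=S40: ✓ → 92
parcel=S74: ✓ → 131
width_cm_sum = 16 + 92 + 131 = 239
—
[declared_sum: declared < 2553]
parcel=S94: ✗
parcel=S87: ✓ → 110
parcel=S26: ✓ → 174
parcel=S95: ✓ → 53
parcel=S68: ✗
parcel=S22: ✗
parcel=S21: ✓ → 15
parcel=S51: ✓ → 197
parcel=S13: ✗
parcel=S28: ✓ → 117
parcel=S40: ✓ → 92
parcel=S74: ✗
declared_sum = 110 + 174 + 53 + 15 + 197 + 117 + 92 = 758
—
[air_sum: service = 'air']
parcel=S94: ✗
parcel=S87: ✗
parcel=S26: ✗
parcel=S95: ✗
parcel=S68: ✓ → 164
parcel=S22: ✗
parcel=S21: ✗
parcel=S51: ✗
parcel=S13: ✗
parcel=S28: ✗
parcel=S40: ✗
parcel=S74: ✗
air_sum = 164

width_cm_sum=239, declared_sum=758, air_sum=164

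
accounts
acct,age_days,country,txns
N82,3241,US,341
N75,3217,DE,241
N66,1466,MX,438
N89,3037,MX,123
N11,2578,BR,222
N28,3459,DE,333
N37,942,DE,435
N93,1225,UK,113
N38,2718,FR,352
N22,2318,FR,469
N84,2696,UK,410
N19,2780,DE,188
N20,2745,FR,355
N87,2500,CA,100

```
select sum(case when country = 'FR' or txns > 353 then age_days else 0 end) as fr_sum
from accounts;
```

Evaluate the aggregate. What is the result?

acct=N82: ✗
acct=N75: ✗
acct=N66: ✓ → 1466
acct=N89: ✗
acct=N11: ✗
acct=N28: ✗
acct=N37: ✓ → 942
acct=N93: ✗
acct=N38: ✓ → 2718
acct=N22: ✓ → 2318
acct=N84: ✓ → 2696
acct=N19: ✗
acct=N20: ✓ → 2745
acct=N87: ✗
fr_sum = 1466 + 942 + 2718 + 2318 + 2696 + 2745 = 12885

12885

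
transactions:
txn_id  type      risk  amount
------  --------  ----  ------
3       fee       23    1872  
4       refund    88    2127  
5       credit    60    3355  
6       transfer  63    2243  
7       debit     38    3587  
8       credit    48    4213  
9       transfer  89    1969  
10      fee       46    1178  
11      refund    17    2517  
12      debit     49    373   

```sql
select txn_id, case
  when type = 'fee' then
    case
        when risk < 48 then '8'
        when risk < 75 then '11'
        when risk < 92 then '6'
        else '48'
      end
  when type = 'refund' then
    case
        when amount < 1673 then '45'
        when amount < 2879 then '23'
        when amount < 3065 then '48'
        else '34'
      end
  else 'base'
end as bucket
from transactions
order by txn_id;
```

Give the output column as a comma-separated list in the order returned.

8, 23, base, base, base, base, base, 8, 23, base

txn_id=3: type='fee' → inner[risk < 48] → 8
txn_id=4: type='refund' → inner[amount < 2879] → 23
txn_id=5: type='credit' → outer ELSE → base
txn_id=6: type='transfer' → outer ELSE → base
txn_id=7: type='debit' → outer ELSE → base
txn_id=8: type='credit' → outer ELSE → base
txn_id=9: type='transfer' → outer ELSE → base
txn_id=10: type='fee' → inner[risk < 48] → 8
txn_id=11: type='refund' → inner[amount < 2879] → 23
txn_id=12: type='debit' → outer ELSE → base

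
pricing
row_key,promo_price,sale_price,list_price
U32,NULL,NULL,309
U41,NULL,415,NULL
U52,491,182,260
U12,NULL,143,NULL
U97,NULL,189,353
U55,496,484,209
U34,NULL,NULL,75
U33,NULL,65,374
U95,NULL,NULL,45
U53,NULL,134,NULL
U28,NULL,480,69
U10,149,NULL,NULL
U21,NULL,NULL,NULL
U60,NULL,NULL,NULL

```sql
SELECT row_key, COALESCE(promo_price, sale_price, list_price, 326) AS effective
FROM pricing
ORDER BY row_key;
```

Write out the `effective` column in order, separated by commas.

149, 143, 326, 480, 309, 65, 75, 415, 491, 134, 496, 326, 45, 189

row_key=U10: promo_price=149 → 149
row_key=U12: promo_price=NULL, sale_price=143 → 143
row_key=U21: promo_price=NULL, sale_price=NULL, list_price=NULL, → literal 326 → 326
row_key=U28: promo_price=NULL, sale_price=480 → 480
row_key=U32: promo_price=NULL, sale_price=NULL, list_price=309 → 309
row_key=U33: promo_price=NULL, sale_price=65 → 65
row_key=U34: promo_price=NULL, sale_price=NULL, list_price=75 → 75
row_key=U41: promo_price=NULL, sale_price=415 → 415
row_key=U52: promo_price=491 → 491
row_key=U53: promo_price=NULL, sale_price=134 → 134
row_key=U55: promo_price=496 → 496
row_key=U60: promo_price=NULL, sale_price=NULL, list_price=NULL, → literal 326 → 326
row_key=U95: promo_price=NULL, sale_price=NULL, list_price=45 → 45
row_key=U97: promo_price=NULL, sale_price=189 → 189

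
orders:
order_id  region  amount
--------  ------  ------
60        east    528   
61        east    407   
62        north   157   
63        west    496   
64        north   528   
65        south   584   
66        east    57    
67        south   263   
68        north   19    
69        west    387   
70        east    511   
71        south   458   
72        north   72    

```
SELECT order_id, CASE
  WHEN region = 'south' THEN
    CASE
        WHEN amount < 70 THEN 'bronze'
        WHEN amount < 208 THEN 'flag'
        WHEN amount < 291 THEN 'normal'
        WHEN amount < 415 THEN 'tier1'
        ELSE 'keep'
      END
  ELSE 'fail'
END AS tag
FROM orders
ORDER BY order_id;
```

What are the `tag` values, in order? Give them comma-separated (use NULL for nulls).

fail, fail, fail, fail, fail, keep, fail, normal, fail, fail, fail, keep, fail

order_id=60: region='east' → outer ELSE → fail
order_id=61: region='east' → outer ELSE → fail
order_id=62: region='north' → outer ELSE → fail
order_id=63: region='west' → outer ELSE → fail
order_id=64: region='north' → outer ELSE → fail
order_id=65: region='south' → inner[ELSE] → keep
order_id=66: region='east' → outer ELSE → fail
order_id=67: region='south' → inner[amount < 291] → normal
order_id=68: region='north' → outer ELSE → fail
order_id=69: region='west' → outer ELSE → fail
order_id=70: region='east' → outer ELSE → fail
order_id=71: region='south' → inner[ELSE] → keep
order_id=72: region='north' → outer ELSE → fail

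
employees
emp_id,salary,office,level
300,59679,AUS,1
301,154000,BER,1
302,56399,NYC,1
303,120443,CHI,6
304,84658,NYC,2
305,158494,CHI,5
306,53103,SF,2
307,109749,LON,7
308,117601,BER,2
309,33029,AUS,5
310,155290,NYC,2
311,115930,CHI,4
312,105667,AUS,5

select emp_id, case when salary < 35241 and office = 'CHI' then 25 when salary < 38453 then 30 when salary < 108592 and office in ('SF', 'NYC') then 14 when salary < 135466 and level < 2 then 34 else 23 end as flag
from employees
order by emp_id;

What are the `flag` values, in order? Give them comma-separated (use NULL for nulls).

emp_id=300: salary < 135466 and level < 2 → 34
emp_id=301: ELSE → 23
emp_id=302: salary < 108592 and office in ('SF', 'NYC') → 14
emp_id=303: ELSE → 23
emp_id=304: salary < 108592 and office in ('SF', 'NYC') → 14
emp_id=305: ELSE → 23
emp_id=306: salary < 108592 and office in ('SF', 'NYC') → 14
emp_id=307: ELSE → 23
emp_id=308: ELSE → 23
emp_id=309: salary < 38453 → 30
emp_id=310: ELSE → 23
emp_id=311: ELSE → 23
emp_id=312: ELSE → 23

34, 23, 14, 23, 14, 23, 14, 23, 23, 30, 23, 23, 23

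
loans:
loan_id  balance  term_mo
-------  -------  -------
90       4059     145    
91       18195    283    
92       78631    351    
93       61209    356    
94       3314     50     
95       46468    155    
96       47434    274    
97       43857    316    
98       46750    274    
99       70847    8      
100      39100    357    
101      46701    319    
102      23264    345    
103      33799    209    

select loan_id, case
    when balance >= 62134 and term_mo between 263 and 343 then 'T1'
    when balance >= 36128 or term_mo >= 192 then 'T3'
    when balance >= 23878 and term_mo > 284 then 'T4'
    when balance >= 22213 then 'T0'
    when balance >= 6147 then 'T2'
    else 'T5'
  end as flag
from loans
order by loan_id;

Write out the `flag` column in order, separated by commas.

T5, T3, T3, T3, T5, T3, T3, T3, T3, T3, T3, T3, T3, T3

loan_id=90: ELSE → T5
loan_id=91: balance >= 36128 or term_mo >= 192 → T3
loan_id=92: balance >= 36128 or term_mo >= 192 → T3
loan_id=93: balance >= 36128 or term_mo >= 192 → T3
loan_id=94: ELSE → T5
loan_id=95: balance >= 36128 or term_mo >= 192 → T3
loan_id=96: balance >= 36128 or term_mo >= 192 → T3
loan_id=97: balance >= 36128 or term_mo >= 192 → T3
loan_id=98: balance >= 36128 or term_mo >= 192 → T3
loan_id=99: balance >= 36128 or term_mo >= 192 → T3
loan_id=100: balance >= 36128 or term_mo >= 192 → T3
loan_id=101: balance >= 36128 or term_mo >= 192 → T3
loan_id=102: balance >= 36128 or term_mo >= 192 → T3
loan_id=103: balance >= 36128 or term_mo >= 192 → T3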